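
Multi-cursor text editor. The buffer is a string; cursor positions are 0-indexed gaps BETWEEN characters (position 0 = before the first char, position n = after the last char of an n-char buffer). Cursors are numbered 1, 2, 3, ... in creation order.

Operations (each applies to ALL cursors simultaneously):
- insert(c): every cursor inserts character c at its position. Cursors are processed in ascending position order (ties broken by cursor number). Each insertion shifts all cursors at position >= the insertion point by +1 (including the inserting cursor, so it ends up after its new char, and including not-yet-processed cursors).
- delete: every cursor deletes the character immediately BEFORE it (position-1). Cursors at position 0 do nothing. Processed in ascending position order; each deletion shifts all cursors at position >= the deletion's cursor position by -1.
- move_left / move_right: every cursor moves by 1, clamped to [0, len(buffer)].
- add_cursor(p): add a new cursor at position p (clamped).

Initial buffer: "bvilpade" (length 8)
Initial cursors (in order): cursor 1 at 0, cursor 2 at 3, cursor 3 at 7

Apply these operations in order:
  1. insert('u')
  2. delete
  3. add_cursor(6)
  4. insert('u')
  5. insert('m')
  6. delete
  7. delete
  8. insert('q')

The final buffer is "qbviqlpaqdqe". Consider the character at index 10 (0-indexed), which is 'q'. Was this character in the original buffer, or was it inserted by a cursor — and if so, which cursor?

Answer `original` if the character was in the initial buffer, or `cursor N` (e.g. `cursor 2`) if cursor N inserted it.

Answer: cursor 3

Derivation:
After op 1 (insert('u')): buffer="ubviulpadue" (len 11), cursors c1@1 c2@5 c3@10, authorship 1...2....3.
After op 2 (delete): buffer="bvilpade" (len 8), cursors c1@0 c2@3 c3@7, authorship ........
After op 3 (add_cursor(6)): buffer="bvilpade" (len 8), cursors c1@0 c2@3 c4@6 c3@7, authorship ........
After op 4 (insert('u')): buffer="ubviulpaudue" (len 12), cursors c1@1 c2@5 c4@9 c3@11, authorship 1...2...4.3.
After op 5 (insert('m')): buffer="umbviumlpaumdume" (len 16), cursors c1@2 c2@7 c4@12 c3@15, authorship 11...22...44.33.
After op 6 (delete): buffer="ubviulpaudue" (len 12), cursors c1@1 c2@5 c4@9 c3@11, authorship 1...2...4.3.
After op 7 (delete): buffer="bvilpade" (len 8), cursors c1@0 c2@3 c4@6 c3@7, authorship ........
After op 8 (insert('q')): buffer="qbviqlpaqdqe" (len 12), cursors c1@1 c2@5 c4@9 c3@11, authorship 1...2...4.3.
Authorship (.=original, N=cursor N): 1 . . . 2 . . . 4 . 3 .
Index 10: author = 3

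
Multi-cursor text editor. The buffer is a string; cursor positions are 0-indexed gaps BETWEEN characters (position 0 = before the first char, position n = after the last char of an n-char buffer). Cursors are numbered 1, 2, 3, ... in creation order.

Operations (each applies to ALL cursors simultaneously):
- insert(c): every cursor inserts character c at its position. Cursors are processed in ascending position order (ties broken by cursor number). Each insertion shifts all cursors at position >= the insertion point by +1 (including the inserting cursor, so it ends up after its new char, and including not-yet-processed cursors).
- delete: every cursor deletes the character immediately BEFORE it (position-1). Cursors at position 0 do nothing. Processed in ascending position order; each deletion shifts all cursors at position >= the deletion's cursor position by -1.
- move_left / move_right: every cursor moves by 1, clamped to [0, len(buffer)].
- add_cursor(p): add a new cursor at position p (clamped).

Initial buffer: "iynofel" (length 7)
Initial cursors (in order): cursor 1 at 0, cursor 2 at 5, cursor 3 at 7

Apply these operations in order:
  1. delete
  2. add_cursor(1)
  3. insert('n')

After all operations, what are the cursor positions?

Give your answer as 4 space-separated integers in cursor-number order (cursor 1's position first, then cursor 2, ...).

Answer: 1 7 9 3

Derivation:
After op 1 (delete): buffer="iynoe" (len 5), cursors c1@0 c2@4 c3@5, authorship .....
After op 2 (add_cursor(1)): buffer="iynoe" (len 5), cursors c1@0 c4@1 c2@4 c3@5, authorship .....
After op 3 (insert('n')): buffer="ninynonen" (len 9), cursors c1@1 c4@3 c2@7 c3@9, authorship 1.4...2.3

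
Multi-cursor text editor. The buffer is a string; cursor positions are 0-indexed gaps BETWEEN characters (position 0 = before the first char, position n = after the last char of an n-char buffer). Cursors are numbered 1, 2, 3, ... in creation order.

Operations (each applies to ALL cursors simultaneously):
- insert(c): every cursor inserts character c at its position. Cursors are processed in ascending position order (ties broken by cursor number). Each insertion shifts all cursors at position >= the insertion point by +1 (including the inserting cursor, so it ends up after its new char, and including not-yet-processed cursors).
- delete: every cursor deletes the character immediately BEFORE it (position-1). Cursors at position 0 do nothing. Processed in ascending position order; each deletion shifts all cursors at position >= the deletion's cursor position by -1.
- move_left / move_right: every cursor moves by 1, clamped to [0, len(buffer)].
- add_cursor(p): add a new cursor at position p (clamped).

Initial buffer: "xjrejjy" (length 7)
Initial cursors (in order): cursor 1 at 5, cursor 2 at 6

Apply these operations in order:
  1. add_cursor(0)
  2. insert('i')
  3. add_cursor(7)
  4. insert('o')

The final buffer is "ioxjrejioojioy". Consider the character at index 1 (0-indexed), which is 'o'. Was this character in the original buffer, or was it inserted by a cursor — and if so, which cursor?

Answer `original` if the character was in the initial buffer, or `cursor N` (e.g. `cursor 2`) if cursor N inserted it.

After op 1 (add_cursor(0)): buffer="xjrejjy" (len 7), cursors c3@0 c1@5 c2@6, authorship .......
After op 2 (insert('i')): buffer="ixjrejijiy" (len 10), cursors c3@1 c1@7 c2@9, authorship 3.....1.2.
After op 3 (add_cursor(7)): buffer="ixjrejijiy" (len 10), cursors c3@1 c1@7 c4@7 c2@9, authorship 3.....1.2.
After op 4 (insert('o')): buffer="ioxjrejioojioy" (len 14), cursors c3@2 c1@10 c4@10 c2@13, authorship 33.....114.22.
Authorship (.=original, N=cursor N): 3 3 . . . . . 1 1 4 . 2 2 .
Index 1: author = 3

Answer: cursor 3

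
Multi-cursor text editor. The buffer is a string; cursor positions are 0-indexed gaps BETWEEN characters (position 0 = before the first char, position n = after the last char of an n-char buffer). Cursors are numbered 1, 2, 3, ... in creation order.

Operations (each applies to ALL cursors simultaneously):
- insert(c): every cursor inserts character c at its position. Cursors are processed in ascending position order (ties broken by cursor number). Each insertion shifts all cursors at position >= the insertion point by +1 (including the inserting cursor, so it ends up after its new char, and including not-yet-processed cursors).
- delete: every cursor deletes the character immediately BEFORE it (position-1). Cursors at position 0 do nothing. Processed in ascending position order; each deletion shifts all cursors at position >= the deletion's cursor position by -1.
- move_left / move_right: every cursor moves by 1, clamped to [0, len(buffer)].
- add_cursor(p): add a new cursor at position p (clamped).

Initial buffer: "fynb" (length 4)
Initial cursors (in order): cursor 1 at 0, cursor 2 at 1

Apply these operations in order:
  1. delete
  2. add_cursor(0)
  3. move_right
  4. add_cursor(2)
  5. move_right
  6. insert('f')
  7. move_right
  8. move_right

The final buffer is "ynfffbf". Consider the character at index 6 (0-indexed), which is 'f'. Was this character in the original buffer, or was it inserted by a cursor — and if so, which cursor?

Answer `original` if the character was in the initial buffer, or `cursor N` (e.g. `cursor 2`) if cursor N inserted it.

After op 1 (delete): buffer="ynb" (len 3), cursors c1@0 c2@0, authorship ...
After op 2 (add_cursor(0)): buffer="ynb" (len 3), cursors c1@0 c2@0 c3@0, authorship ...
After op 3 (move_right): buffer="ynb" (len 3), cursors c1@1 c2@1 c3@1, authorship ...
After op 4 (add_cursor(2)): buffer="ynb" (len 3), cursors c1@1 c2@1 c3@1 c4@2, authorship ...
After op 5 (move_right): buffer="ynb" (len 3), cursors c1@2 c2@2 c3@2 c4@3, authorship ...
After op 6 (insert('f')): buffer="ynfffbf" (len 7), cursors c1@5 c2@5 c3@5 c4@7, authorship ..123.4
After op 7 (move_right): buffer="ynfffbf" (len 7), cursors c1@6 c2@6 c3@6 c4@7, authorship ..123.4
After op 8 (move_right): buffer="ynfffbf" (len 7), cursors c1@7 c2@7 c3@7 c4@7, authorship ..123.4
Authorship (.=original, N=cursor N): . . 1 2 3 . 4
Index 6: author = 4

Answer: cursor 4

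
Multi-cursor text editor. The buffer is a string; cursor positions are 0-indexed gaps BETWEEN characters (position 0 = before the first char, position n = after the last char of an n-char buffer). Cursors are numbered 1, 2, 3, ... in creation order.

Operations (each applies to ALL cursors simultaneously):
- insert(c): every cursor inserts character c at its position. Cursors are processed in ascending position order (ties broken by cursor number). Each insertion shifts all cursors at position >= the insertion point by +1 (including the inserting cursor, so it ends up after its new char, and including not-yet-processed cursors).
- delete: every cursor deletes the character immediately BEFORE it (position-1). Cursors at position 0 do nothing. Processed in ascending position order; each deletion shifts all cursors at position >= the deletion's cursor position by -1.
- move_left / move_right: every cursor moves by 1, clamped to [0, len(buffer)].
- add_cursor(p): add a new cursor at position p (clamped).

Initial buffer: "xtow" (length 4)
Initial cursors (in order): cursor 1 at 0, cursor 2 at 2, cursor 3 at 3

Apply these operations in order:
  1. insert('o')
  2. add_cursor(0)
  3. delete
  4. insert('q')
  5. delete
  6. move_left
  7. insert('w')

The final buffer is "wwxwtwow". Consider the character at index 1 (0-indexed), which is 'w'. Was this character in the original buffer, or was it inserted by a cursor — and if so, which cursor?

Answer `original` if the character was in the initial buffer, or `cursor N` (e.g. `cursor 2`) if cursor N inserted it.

Answer: cursor 4

Derivation:
After op 1 (insert('o')): buffer="oxtooow" (len 7), cursors c1@1 c2@4 c3@6, authorship 1..2.3.
After op 2 (add_cursor(0)): buffer="oxtooow" (len 7), cursors c4@0 c1@1 c2@4 c3@6, authorship 1..2.3.
After op 3 (delete): buffer="xtow" (len 4), cursors c1@0 c4@0 c2@2 c3@3, authorship ....
After op 4 (insert('q')): buffer="qqxtqoqw" (len 8), cursors c1@2 c4@2 c2@5 c3@7, authorship 14..2.3.
After op 5 (delete): buffer="xtow" (len 4), cursors c1@0 c4@0 c2@2 c3@3, authorship ....
After op 6 (move_left): buffer="xtow" (len 4), cursors c1@0 c4@0 c2@1 c3@2, authorship ....
After op 7 (insert('w')): buffer="wwxwtwow" (len 8), cursors c1@2 c4@2 c2@4 c3@6, authorship 14.2.3..
Authorship (.=original, N=cursor N): 1 4 . 2 . 3 . .
Index 1: author = 4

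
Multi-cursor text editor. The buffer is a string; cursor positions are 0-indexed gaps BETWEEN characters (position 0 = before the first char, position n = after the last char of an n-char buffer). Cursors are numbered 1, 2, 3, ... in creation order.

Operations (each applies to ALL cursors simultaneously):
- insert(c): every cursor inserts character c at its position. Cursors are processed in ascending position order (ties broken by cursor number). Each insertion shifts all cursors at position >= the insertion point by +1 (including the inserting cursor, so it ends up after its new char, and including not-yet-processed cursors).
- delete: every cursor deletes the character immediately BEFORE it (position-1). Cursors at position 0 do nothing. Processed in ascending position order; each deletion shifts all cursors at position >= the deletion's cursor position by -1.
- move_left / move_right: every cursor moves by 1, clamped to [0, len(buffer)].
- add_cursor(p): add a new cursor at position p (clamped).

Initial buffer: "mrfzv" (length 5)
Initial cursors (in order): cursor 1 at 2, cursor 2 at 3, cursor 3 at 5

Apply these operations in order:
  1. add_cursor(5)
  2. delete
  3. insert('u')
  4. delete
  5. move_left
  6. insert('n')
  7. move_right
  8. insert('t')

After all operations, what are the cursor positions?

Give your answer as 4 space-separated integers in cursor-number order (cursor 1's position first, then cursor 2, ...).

After op 1 (add_cursor(5)): buffer="mrfzv" (len 5), cursors c1@2 c2@3 c3@5 c4@5, authorship .....
After op 2 (delete): buffer="m" (len 1), cursors c1@1 c2@1 c3@1 c4@1, authorship .
After op 3 (insert('u')): buffer="muuuu" (len 5), cursors c1@5 c2@5 c3@5 c4@5, authorship .1234
After op 4 (delete): buffer="m" (len 1), cursors c1@1 c2@1 c3@1 c4@1, authorship .
After op 5 (move_left): buffer="m" (len 1), cursors c1@0 c2@0 c3@0 c4@0, authorship .
After op 6 (insert('n')): buffer="nnnnm" (len 5), cursors c1@4 c2@4 c3@4 c4@4, authorship 1234.
After op 7 (move_right): buffer="nnnnm" (len 5), cursors c1@5 c2@5 c3@5 c4@5, authorship 1234.
After op 8 (insert('t')): buffer="nnnnmtttt" (len 9), cursors c1@9 c2@9 c3@9 c4@9, authorship 1234.1234

Answer: 9 9 9 9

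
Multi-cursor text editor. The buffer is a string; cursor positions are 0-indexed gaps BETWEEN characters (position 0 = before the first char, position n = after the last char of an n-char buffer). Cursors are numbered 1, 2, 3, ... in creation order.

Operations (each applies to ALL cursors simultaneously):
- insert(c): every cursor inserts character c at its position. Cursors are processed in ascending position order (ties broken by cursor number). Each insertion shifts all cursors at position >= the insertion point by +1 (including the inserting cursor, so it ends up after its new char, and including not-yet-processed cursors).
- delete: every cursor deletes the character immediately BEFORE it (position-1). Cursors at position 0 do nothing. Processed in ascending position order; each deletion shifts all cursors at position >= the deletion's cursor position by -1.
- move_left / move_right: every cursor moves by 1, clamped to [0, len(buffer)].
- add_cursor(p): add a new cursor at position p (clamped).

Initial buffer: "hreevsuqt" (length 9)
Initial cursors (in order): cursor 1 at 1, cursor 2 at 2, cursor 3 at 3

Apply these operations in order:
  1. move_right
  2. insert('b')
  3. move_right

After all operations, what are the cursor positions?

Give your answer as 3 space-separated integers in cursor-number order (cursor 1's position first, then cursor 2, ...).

After op 1 (move_right): buffer="hreevsuqt" (len 9), cursors c1@2 c2@3 c3@4, authorship .........
After op 2 (insert('b')): buffer="hrbebebvsuqt" (len 12), cursors c1@3 c2@5 c3@7, authorship ..1.2.3.....
After op 3 (move_right): buffer="hrbebebvsuqt" (len 12), cursors c1@4 c2@6 c3@8, authorship ..1.2.3.....

Answer: 4 6 8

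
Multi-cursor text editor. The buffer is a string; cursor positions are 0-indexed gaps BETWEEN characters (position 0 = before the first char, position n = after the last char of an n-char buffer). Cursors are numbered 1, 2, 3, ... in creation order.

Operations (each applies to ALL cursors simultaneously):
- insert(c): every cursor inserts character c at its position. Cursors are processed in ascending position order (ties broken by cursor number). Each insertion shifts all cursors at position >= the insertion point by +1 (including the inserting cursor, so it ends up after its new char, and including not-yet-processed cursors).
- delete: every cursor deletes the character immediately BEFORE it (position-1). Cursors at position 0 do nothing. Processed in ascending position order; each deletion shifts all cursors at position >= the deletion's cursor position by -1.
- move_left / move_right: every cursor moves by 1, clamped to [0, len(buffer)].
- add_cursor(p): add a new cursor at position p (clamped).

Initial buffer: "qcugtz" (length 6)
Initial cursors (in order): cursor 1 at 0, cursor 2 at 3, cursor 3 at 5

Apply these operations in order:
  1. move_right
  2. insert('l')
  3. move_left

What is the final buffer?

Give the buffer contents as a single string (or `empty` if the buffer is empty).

After op 1 (move_right): buffer="qcugtz" (len 6), cursors c1@1 c2@4 c3@6, authorship ......
After op 2 (insert('l')): buffer="qlcugltzl" (len 9), cursors c1@2 c2@6 c3@9, authorship .1...2..3
After op 3 (move_left): buffer="qlcugltzl" (len 9), cursors c1@1 c2@5 c3@8, authorship .1...2..3

Answer: qlcugltzl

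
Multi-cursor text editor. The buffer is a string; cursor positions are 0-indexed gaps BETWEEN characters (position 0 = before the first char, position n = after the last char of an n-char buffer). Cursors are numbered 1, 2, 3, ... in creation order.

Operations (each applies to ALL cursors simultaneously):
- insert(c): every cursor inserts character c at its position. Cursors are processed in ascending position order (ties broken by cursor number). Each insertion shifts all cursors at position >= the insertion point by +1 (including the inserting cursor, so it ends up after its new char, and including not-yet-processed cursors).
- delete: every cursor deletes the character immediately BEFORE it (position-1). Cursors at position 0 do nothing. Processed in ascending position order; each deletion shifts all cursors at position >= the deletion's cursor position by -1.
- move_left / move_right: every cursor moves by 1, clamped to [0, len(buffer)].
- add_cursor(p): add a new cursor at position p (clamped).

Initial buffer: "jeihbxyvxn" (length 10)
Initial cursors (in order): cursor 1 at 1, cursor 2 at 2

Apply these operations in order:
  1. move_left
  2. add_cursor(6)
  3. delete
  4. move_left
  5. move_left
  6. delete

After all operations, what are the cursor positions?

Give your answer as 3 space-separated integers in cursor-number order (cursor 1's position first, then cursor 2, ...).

Answer: 0 0 1

Derivation:
After op 1 (move_left): buffer="jeihbxyvxn" (len 10), cursors c1@0 c2@1, authorship ..........
After op 2 (add_cursor(6)): buffer="jeihbxyvxn" (len 10), cursors c1@0 c2@1 c3@6, authorship ..........
After op 3 (delete): buffer="eihbyvxn" (len 8), cursors c1@0 c2@0 c3@4, authorship ........
After op 4 (move_left): buffer="eihbyvxn" (len 8), cursors c1@0 c2@0 c3@3, authorship ........
After op 5 (move_left): buffer="eihbyvxn" (len 8), cursors c1@0 c2@0 c3@2, authorship ........
After op 6 (delete): buffer="ehbyvxn" (len 7), cursors c1@0 c2@0 c3@1, authorship .......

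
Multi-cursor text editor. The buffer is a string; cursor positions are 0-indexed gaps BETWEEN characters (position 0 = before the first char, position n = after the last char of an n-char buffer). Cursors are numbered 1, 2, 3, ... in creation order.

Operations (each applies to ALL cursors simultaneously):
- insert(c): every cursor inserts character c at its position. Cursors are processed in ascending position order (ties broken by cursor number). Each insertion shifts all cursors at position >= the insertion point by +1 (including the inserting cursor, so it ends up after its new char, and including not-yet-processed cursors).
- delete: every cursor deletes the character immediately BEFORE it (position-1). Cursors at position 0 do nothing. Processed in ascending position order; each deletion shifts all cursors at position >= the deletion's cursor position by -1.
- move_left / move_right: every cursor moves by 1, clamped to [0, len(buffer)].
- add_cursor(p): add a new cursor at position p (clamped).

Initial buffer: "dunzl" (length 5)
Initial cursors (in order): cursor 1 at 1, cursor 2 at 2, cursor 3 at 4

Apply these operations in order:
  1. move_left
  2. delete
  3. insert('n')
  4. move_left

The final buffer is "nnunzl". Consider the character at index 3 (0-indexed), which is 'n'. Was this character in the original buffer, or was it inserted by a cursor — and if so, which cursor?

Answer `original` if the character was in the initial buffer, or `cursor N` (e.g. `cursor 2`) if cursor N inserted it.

After op 1 (move_left): buffer="dunzl" (len 5), cursors c1@0 c2@1 c3@3, authorship .....
After op 2 (delete): buffer="uzl" (len 3), cursors c1@0 c2@0 c3@1, authorship ...
After op 3 (insert('n')): buffer="nnunzl" (len 6), cursors c1@2 c2@2 c3@4, authorship 12.3..
After op 4 (move_left): buffer="nnunzl" (len 6), cursors c1@1 c2@1 c3@3, authorship 12.3..
Authorship (.=original, N=cursor N): 1 2 . 3 . .
Index 3: author = 3

Answer: cursor 3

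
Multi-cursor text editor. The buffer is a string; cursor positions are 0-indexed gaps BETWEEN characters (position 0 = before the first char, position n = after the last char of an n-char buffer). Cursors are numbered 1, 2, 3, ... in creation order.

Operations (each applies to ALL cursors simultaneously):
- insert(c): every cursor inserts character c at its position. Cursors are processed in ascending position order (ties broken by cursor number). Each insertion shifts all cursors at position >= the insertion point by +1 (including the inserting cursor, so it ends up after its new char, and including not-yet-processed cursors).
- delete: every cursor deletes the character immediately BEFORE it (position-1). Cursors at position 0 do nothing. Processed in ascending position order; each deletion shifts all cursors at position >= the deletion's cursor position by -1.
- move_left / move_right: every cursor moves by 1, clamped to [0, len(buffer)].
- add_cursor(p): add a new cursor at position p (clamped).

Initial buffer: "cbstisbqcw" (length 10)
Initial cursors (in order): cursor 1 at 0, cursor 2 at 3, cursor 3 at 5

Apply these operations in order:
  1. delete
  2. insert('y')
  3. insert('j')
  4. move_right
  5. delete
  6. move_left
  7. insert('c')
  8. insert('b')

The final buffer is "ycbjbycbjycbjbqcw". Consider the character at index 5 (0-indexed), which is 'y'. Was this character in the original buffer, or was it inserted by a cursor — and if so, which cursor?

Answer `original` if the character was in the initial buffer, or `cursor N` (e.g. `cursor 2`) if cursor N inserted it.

After op 1 (delete): buffer="cbtsbqcw" (len 8), cursors c1@0 c2@2 c3@3, authorship ........
After op 2 (insert('y')): buffer="ycbytysbqcw" (len 11), cursors c1@1 c2@4 c3@6, authorship 1..2.3.....
After op 3 (insert('j')): buffer="yjcbyjtyjsbqcw" (len 14), cursors c1@2 c2@6 c3@9, authorship 11..22.33.....
After op 4 (move_right): buffer="yjcbyjtyjsbqcw" (len 14), cursors c1@3 c2@7 c3@10, authorship 11..22.33.....
After op 5 (delete): buffer="yjbyjyjbqcw" (len 11), cursors c1@2 c2@5 c3@7, authorship 11.2233....
After op 6 (move_left): buffer="yjbyjyjbqcw" (len 11), cursors c1@1 c2@4 c3@6, authorship 11.2233....
After op 7 (insert('c')): buffer="ycjbycjycjbqcw" (len 14), cursors c1@2 c2@6 c3@9, authorship 111.222333....
After op 8 (insert('b')): buffer="ycbjbycbjycbjbqcw" (len 17), cursors c1@3 c2@8 c3@12, authorship 1111.22223333....
Authorship (.=original, N=cursor N): 1 1 1 1 . 2 2 2 2 3 3 3 3 . . . .
Index 5: author = 2

Answer: cursor 2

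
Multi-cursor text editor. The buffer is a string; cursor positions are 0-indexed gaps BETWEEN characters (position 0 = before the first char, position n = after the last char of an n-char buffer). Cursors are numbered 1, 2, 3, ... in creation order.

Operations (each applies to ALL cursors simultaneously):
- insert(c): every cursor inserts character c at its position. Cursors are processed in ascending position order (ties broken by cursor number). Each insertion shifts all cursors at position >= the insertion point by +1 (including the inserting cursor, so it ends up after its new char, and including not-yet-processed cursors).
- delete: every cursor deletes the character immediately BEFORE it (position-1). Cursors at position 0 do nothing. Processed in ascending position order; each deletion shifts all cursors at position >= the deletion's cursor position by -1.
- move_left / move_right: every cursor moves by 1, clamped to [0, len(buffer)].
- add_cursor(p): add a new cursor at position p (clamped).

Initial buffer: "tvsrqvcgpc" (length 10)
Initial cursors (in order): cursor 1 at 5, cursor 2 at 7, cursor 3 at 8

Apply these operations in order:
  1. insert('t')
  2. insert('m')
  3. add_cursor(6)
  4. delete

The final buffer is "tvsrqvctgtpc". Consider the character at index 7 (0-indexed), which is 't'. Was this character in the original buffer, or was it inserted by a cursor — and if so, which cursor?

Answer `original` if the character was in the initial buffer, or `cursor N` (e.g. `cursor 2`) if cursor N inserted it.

After op 1 (insert('t')): buffer="tvsrqtvctgtpc" (len 13), cursors c1@6 c2@9 c3@11, authorship .....1..2.3..
After op 2 (insert('m')): buffer="tvsrqtmvctmgtmpc" (len 16), cursors c1@7 c2@11 c3@14, authorship .....11..22.33..
After op 3 (add_cursor(6)): buffer="tvsrqtmvctmgtmpc" (len 16), cursors c4@6 c1@7 c2@11 c3@14, authorship .....11..22.33..
After op 4 (delete): buffer="tvsrqvctgtpc" (len 12), cursors c1@5 c4@5 c2@8 c3@10, authorship .......2.3..
Authorship (.=original, N=cursor N): . . . . . . . 2 . 3 . .
Index 7: author = 2

Answer: cursor 2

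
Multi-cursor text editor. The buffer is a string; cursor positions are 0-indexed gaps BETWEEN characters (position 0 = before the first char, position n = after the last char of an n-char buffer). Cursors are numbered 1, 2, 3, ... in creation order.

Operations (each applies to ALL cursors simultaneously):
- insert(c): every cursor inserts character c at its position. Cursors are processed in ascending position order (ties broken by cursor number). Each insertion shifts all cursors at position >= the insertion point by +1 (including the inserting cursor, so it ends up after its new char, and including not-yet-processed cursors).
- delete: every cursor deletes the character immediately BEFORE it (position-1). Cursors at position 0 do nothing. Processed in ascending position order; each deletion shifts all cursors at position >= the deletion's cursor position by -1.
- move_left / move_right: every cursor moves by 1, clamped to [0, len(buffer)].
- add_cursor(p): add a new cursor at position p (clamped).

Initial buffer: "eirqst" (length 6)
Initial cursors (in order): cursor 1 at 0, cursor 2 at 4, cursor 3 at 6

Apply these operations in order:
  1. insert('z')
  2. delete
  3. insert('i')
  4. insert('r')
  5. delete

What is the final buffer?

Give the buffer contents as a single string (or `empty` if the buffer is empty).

After op 1 (insert('z')): buffer="zeirqzstz" (len 9), cursors c1@1 c2@6 c3@9, authorship 1....2..3
After op 2 (delete): buffer="eirqst" (len 6), cursors c1@0 c2@4 c3@6, authorship ......
After op 3 (insert('i')): buffer="ieirqisti" (len 9), cursors c1@1 c2@6 c3@9, authorship 1....2..3
After op 4 (insert('r')): buffer="ireirqirstir" (len 12), cursors c1@2 c2@8 c3@12, authorship 11....22..33
After op 5 (delete): buffer="ieirqisti" (len 9), cursors c1@1 c2@6 c3@9, authorship 1....2..3

Answer: ieirqisti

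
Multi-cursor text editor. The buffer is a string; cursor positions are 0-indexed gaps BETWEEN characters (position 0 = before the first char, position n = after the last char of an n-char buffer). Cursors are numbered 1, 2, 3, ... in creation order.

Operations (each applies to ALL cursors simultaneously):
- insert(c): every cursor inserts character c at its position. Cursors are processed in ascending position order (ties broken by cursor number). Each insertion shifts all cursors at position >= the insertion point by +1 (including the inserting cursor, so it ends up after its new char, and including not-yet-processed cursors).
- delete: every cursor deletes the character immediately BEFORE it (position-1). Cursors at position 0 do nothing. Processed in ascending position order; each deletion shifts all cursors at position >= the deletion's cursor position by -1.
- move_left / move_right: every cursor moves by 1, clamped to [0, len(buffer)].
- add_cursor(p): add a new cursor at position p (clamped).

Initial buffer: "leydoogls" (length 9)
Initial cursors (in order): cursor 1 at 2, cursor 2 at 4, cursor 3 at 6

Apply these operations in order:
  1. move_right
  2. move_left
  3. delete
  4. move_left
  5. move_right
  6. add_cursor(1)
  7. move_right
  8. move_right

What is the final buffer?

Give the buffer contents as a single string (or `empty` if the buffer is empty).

Answer: lyogls

Derivation:
After op 1 (move_right): buffer="leydoogls" (len 9), cursors c1@3 c2@5 c3@7, authorship .........
After op 2 (move_left): buffer="leydoogls" (len 9), cursors c1@2 c2@4 c3@6, authorship .........
After op 3 (delete): buffer="lyogls" (len 6), cursors c1@1 c2@2 c3@3, authorship ......
After op 4 (move_left): buffer="lyogls" (len 6), cursors c1@0 c2@1 c3@2, authorship ......
After op 5 (move_right): buffer="lyogls" (len 6), cursors c1@1 c2@2 c3@3, authorship ......
After op 6 (add_cursor(1)): buffer="lyogls" (len 6), cursors c1@1 c4@1 c2@2 c3@3, authorship ......
After op 7 (move_right): buffer="lyogls" (len 6), cursors c1@2 c4@2 c2@3 c3@4, authorship ......
After op 8 (move_right): buffer="lyogls" (len 6), cursors c1@3 c4@3 c2@4 c3@5, authorship ......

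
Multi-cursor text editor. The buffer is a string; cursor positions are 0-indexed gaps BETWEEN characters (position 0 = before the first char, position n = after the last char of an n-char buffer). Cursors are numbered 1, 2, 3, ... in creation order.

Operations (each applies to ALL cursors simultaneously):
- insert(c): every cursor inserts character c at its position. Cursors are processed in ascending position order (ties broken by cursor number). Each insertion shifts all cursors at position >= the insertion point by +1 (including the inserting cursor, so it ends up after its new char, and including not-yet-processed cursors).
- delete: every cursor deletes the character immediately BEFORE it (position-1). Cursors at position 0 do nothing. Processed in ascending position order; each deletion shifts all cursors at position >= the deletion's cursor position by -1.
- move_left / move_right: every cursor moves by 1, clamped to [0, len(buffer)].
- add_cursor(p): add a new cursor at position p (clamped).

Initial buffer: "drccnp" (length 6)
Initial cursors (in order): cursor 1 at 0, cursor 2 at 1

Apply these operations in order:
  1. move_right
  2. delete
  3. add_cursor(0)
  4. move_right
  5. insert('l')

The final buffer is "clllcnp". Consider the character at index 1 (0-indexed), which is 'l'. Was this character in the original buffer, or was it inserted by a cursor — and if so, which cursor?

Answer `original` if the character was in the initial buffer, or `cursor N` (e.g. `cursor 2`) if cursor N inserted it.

After op 1 (move_right): buffer="drccnp" (len 6), cursors c1@1 c2@2, authorship ......
After op 2 (delete): buffer="ccnp" (len 4), cursors c1@0 c2@0, authorship ....
After op 3 (add_cursor(0)): buffer="ccnp" (len 4), cursors c1@0 c2@0 c3@0, authorship ....
After op 4 (move_right): buffer="ccnp" (len 4), cursors c1@1 c2@1 c3@1, authorship ....
After op 5 (insert('l')): buffer="clllcnp" (len 7), cursors c1@4 c2@4 c3@4, authorship .123...
Authorship (.=original, N=cursor N): . 1 2 3 . . .
Index 1: author = 1

Answer: cursor 1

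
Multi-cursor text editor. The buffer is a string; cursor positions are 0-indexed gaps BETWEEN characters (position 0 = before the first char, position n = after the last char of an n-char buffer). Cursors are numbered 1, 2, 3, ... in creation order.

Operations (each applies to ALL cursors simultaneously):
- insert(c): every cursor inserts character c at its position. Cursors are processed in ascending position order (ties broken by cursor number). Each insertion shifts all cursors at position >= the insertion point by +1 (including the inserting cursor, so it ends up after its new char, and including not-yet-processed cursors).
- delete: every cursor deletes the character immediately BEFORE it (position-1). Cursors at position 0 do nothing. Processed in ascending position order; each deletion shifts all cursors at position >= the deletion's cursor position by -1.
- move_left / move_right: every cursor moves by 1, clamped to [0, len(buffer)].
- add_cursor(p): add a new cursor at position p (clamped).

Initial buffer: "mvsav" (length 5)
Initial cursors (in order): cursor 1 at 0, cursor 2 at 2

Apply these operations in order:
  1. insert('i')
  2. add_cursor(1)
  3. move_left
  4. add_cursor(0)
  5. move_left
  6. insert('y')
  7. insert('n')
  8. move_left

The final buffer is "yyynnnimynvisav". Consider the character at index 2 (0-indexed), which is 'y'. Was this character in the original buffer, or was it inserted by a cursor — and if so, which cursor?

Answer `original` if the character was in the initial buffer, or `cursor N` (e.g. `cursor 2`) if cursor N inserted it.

After op 1 (insert('i')): buffer="imvisav" (len 7), cursors c1@1 c2@4, authorship 1..2...
After op 2 (add_cursor(1)): buffer="imvisav" (len 7), cursors c1@1 c3@1 c2@4, authorship 1..2...
After op 3 (move_left): buffer="imvisav" (len 7), cursors c1@0 c3@0 c2@3, authorship 1..2...
After op 4 (add_cursor(0)): buffer="imvisav" (len 7), cursors c1@0 c3@0 c4@0 c2@3, authorship 1..2...
After op 5 (move_left): buffer="imvisav" (len 7), cursors c1@0 c3@0 c4@0 c2@2, authorship 1..2...
After op 6 (insert('y')): buffer="yyyimyvisav" (len 11), cursors c1@3 c3@3 c4@3 c2@6, authorship 1341.2.2...
After op 7 (insert('n')): buffer="yyynnnimynvisav" (len 15), cursors c1@6 c3@6 c4@6 c2@10, authorship 1341341.22.2...
After op 8 (move_left): buffer="yyynnnimynvisav" (len 15), cursors c1@5 c3@5 c4@5 c2@9, authorship 1341341.22.2...
Authorship (.=original, N=cursor N): 1 3 4 1 3 4 1 . 2 2 . 2 . . .
Index 2: author = 4

Answer: cursor 4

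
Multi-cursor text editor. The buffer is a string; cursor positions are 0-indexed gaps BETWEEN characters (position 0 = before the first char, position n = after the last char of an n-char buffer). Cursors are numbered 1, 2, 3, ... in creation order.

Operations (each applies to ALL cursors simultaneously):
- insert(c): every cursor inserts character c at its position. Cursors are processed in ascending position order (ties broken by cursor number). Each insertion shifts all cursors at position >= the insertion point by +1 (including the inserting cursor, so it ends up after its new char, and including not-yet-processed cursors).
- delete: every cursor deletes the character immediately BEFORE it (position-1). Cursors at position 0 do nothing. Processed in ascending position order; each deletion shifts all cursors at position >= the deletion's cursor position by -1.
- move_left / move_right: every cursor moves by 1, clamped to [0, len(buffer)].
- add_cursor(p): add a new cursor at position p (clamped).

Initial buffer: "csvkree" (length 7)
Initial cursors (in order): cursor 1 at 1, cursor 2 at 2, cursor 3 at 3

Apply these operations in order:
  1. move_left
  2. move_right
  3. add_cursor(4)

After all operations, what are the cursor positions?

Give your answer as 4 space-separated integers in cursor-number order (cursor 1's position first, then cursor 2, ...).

Answer: 1 2 3 4

Derivation:
After op 1 (move_left): buffer="csvkree" (len 7), cursors c1@0 c2@1 c3@2, authorship .......
After op 2 (move_right): buffer="csvkree" (len 7), cursors c1@1 c2@2 c3@3, authorship .......
After op 3 (add_cursor(4)): buffer="csvkree" (len 7), cursors c1@1 c2@2 c3@3 c4@4, authorship .......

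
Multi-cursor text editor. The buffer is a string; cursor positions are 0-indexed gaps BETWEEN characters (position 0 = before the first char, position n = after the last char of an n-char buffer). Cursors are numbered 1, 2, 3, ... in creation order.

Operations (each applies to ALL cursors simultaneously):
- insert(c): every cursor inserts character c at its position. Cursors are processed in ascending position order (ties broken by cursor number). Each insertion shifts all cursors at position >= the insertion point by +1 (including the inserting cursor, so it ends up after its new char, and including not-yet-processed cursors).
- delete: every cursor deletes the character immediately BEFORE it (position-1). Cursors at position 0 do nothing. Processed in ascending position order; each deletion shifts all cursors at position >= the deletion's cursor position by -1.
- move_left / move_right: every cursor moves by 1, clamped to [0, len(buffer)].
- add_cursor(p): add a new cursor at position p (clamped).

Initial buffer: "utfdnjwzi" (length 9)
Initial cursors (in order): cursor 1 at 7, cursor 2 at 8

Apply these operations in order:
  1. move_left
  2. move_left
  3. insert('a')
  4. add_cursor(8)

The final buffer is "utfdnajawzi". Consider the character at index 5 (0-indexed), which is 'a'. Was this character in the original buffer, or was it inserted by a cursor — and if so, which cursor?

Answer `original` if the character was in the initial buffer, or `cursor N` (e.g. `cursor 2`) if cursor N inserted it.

After op 1 (move_left): buffer="utfdnjwzi" (len 9), cursors c1@6 c2@7, authorship .........
After op 2 (move_left): buffer="utfdnjwzi" (len 9), cursors c1@5 c2@6, authorship .........
After op 3 (insert('a')): buffer="utfdnajawzi" (len 11), cursors c1@6 c2@8, authorship .....1.2...
After op 4 (add_cursor(8)): buffer="utfdnajawzi" (len 11), cursors c1@6 c2@8 c3@8, authorship .....1.2...
Authorship (.=original, N=cursor N): . . . . . 1 . 2 . . .
Index 5: author = 1

Answer: cursor 1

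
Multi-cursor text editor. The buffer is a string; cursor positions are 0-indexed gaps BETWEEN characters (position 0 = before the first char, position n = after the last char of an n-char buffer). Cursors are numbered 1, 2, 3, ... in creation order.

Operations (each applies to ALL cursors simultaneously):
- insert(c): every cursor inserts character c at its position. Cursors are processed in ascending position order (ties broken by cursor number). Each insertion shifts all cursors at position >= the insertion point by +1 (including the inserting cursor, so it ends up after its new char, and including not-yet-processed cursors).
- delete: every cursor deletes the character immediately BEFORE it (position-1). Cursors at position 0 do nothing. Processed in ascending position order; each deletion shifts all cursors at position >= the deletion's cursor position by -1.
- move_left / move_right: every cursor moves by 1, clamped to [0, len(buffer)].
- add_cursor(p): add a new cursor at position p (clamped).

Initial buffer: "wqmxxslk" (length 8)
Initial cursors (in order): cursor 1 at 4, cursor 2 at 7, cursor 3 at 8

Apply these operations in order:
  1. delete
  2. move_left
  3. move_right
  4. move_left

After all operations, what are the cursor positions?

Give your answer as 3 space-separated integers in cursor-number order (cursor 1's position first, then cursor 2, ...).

After op 1 (delete): buffer="wqmxs" (len 5), cursors c1@3 c2@5 c3@5, authorship .....
After op 2 (move_left): buffer="wqmxs" (len 5), cursors c1@2 c2@4 c3@4, authorship .....
After op 3 (move_right): buffer="wqmxs" (len 5), cursors c1@3 c2@5 c3@5, authorship .....
After op 4 (move_left): buffer="wqmxs" (len 5), cursors c1@2 c2@4 c3@4, authorship .....

Answer: 2 4 4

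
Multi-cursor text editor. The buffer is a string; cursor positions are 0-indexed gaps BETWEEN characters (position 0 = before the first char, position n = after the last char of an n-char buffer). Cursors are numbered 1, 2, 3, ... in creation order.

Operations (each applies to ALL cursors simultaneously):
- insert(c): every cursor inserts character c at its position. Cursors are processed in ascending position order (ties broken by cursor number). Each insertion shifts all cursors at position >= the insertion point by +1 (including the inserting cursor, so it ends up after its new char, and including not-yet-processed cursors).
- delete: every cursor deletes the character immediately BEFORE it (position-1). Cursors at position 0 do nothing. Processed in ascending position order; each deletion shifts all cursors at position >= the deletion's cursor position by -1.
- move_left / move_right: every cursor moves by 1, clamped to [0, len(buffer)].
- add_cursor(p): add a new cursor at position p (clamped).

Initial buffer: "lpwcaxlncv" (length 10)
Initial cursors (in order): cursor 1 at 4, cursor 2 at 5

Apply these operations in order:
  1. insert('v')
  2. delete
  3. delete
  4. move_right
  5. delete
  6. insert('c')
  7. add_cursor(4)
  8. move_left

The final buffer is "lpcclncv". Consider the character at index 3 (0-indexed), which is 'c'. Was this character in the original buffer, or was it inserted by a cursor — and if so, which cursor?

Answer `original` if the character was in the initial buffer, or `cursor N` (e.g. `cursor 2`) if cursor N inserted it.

Answer: cursor 2

Derivation:
After op 1 (insert('v')): buffer="lpwcvavxlncv" (len 12), cursors c1@5 c2@7, authorship ....1.2.....
After op 2 (delete): buffer="lpwcaxlncv" (len 10), cursors c1@4 c2@5, authorship ..........
After op 3 (delete): buffer="lpwxlncv" (len 8), cursors c1@3 c2@3, authorship ........
After op 4 (move_right): buffer="lpwxlncv" (len 8), cursors c1@4 c2@4, authorship ........
After op 5 (delete): buffer="lplncv" (len 6), cursors c1@2 c2@2, authorship ......
After op 6 (insert('c')): buffer="lpcclncv" (len 8), cursors c1@4 c2@4, authorship ..12....
After op 7 (add_cursor(4)): buffer="lpcclncv" (len 8), cursors c1@4 c2@4 c3@4, authorship ..12....
After op 8 (move_left): buffer="lpcclncv" (len 8), cursors c1@3 c2@3 c3@3, authorship ..12....
Authorship (.=original, N=cursor N): . . 1 2 . . . .
Index 3: author = 2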